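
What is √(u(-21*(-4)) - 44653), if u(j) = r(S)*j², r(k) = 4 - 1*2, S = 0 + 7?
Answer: I*√30541 ≈ 174.76*I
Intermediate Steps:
S = 7
r(k) = 2 (r(k) = 4 - 2 = 2)
u(j) = 2*j²
√(u(-21*(-4)) - 44653) = √(2*(-21*(-4))² - 44653) = √(2*84² - 44653) = √(2*7056 - 44653) = √(14112 - 44653) = √(-30541) = I*√30541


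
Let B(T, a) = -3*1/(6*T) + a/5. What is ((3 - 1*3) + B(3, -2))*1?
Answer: -17/30 ≈ -0.56667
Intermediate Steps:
B(T, a) = -1/(2*T) + a/5 (B(T, a) = -1/(2*T) + a*(⅕) = -1/(2*T) + a/5)
((3 - 1*3) + B(3, -2))*1 = ((3 - 1*3) + (-½/3 + (⅕)*(-2)))*1 = ((3 - 3) + (-½*⅓ - ⅖))*1 = (0 + (-⅙ - ⅖))*1 = (0 - 17/30)*1 = -17/30*1 = -17/30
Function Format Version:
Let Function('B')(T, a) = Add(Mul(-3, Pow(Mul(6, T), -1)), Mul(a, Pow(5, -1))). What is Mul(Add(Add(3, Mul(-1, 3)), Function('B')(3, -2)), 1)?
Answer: Rational(-17, 30) ≈ -0.56667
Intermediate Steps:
Function('B')(T, a) = Add(Mul(Rational(-1, 2), Pow(T, -1)), Mul(Rational(1, 5), a)) (Function('B')(T, a) = Add(Mul(-3, Mul(Rational(1, 6), Pow(T, -1))), Mul(a, Rational(1, 5))) = Add(Mul(Rational(-1, 2), Pow(T, -1)), Mul(Rational(1, 5), a)))
Mul(Add(Add(3, Mul(-1, 3)), Function('B')(3, -2)), 1) = Mul(Add(Add(3, Mul(-1, 3)), Add(Mul(Rational(-1, 2), Pow(3, -1)), Mul(Rational(1, 5), -2))), 1) = Mul(Add(Add(3, -3), Add(Mul(Rational(-1, 2), Rational(1, 3)), Rational(-2, 5))), 1) = Mul(Add(0, Add(Rational(-1, 6), Rational(-2, 5))), 1) = Mul(Add(0, Rational(-17, 30)), 1) = Mul(Rational(-17, 30), 1) = Rational(-17, 30)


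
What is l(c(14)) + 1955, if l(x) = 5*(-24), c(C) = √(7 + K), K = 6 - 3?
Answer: 1835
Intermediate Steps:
K = 3
c(C) = √10 (c(C) = √(7 + 3) = √10)
l(x) = -120
l(c(14)) + 1955 = -120 + 1955 = 1835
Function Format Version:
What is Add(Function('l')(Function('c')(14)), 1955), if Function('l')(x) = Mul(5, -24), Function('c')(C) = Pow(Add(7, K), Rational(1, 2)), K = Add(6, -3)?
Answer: 1835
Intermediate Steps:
K = 3
Function('c')(C) = Pow(10, Rational(1, 2)) (Function('c')(C) = Pow(Add(7, 3), Rational(1, 2)) = Pow(10, Rational(1, 2)))
Function('l')(x) = -120
Add(Function('l')(Function('c')(14)), 1955) = Add(-120, 1955) = 1835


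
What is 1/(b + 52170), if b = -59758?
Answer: -1/7588 ≈ -0.00013179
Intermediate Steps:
1/(b + 52170) = 1/(-59758 + 52170) = 1/(-7588) = -1/7588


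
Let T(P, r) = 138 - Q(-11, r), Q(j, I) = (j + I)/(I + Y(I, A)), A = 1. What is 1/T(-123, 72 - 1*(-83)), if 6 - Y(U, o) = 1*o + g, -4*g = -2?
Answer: 319/43734 ≈ 0.0072941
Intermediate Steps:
g = ½ (g = -¼*(-2) = ½ ≈ 0.50000)
Y(U, o) = 11/2 - o (Y(U, o) = 6 - (1*o + ½) = 6 - (o + ½) = 6 - (½ + o) = 6 + (-½ - o) = 11/2 - o)
Q(j, I) = (I + j)/(9/2 + I) (Q(j, I) = (j + I)/(I + (11/2 - 1*1)) = (I + j)/(I + (11/2 - 1)) = (I + j)/(I + 9/2) = (I + j)/(9/2 + I))
T(P, r) = 138 - 2*(-11 + r)/(9 + 2*r) (T(P, r) = 138 - 2*(r - 11)/(9 + 2*r) = 138 - 2*(-11 + r)/(9 + 2*r))
1/T(-123, 72 - 1*(-83)) = 1/(2*(632 + 137*(72 - 1*(-83)))/(9 + 2*(72 - 1*(-83)))) = 1/(2*(632 + 137*(72 + 83))/(9 + 2*(72 + 83))) = 1/(2*(632 + 137*155)/(9 + 2*155)) = 1/(2*(632 + 21235)/(9 + 310)) = 1/(2*21867/319) = 1/(2*(1/319)*21867) = 1/(43734/319) = 319/43734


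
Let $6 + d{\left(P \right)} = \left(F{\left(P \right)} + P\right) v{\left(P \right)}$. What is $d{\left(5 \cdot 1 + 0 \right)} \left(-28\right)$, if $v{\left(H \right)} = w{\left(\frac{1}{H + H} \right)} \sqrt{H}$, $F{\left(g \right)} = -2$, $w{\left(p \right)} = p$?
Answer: $168 - \frac{42 \sqrt{5}}{5} \approx 149.22$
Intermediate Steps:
$v{\left(H \right)} = \frac{1}{2 \sqrt{H}}$ ($v{\left(H \right)} = \frac{\sqrt{H}}{H + H} = \frac{\sqrt{H}}{2 H} = \frac{1}{2 H} \sqrt{H} = \frac{1}{2 \sqrt{H}}$)
$d{\left(P \right)} = -6 + \frac{-2 + P}{2 \sqrt{P}}$ ($d{\left(P \right)} = -6 + \left(-2 + P\right) \frac{1}{2 \sqrt{P}} = -6 + \frac{-2 + P}{2 \sqrt{P}}$)
$d{\left(5 \cdot 1 + 0 \right)} \left(-28\right) = \left(-6 + \frac{\sqrt{5 \cdot 1 + 0}}{2} - \frac{1}{\sqrt{5 \cdot 1 + 0}}\right) \left(-28\right) = \left(-6 + \frac{\sqrt{5 + 0}}{2} - \frac{1}{\sqrt{5 + 0}}\right) \left(-28\right) = \left(-6 + \frac{\sqrt{5}}{2} - \frac{1}{\sqrt{5}}\right) \left(-28\right) = \left(-6 + \frac{\sqrt{5}}{2} - \frac{\sqrt{5}}{5}\right) \left(-28\right) = \left(-6 + \frac{3 \sqrt{5}}{10}\right) \left(-28\right) = 168 - \frac{42 \sqrt{5}}{5}$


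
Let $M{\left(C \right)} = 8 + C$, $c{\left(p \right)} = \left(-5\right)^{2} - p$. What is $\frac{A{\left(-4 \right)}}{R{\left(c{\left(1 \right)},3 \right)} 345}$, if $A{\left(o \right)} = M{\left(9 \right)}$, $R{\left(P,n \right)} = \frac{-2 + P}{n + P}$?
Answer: $\frac{153}{2530} \approx 0.060474$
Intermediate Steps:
$c{\left(p \right)} = 25 - p$
$R{\left(P,n \right)} = \frac{-2 + P}{P + n}$
$A{\left(o \right)} = 17$ ($A{\left(o \right)} = 8 + 9 = 17$)
$\frac{A{\left(-4 \right)}}{R{\left(c{\left(1 \right)},3 \right)} 345} = \frac{17}{\frac{-2 + \left(25 - 1\right)}{\left(25 - 1\right) + 3} \cdot 345} = \frac{17}{\frac{-2 + 24}{24 + 3} \cdot 345} = \frac{17}{\frac{1}{27} \cdot 22 \cdot 345} = \frac{17}{\frac{22}{27} \cdot 345} = \frac{17}{\frac{2530}{9}} = 17 \cdot \frac{9}{2530} = \frac{153}{2530}$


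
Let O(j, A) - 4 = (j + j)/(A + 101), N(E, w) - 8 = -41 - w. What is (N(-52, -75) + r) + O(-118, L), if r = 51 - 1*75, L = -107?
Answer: 184/3 ≈ 61.333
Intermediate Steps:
N(E, w) = -33 - w (N(E, w) = 8 + (-41 - w) = -33 - w)
O(j, A) = 4 + 2*j/(101 + A) (O(j, A) = 4 + (j + j)/(A + 101) = 4 + (2*j)/(101 + A) = 4 + 2*j/(101 + A))
r = -24 (r = 51 - 75 = -24)
(N(-52, -75) + r) + O(-118, L) = ((-33 - 1*(-75)) - 24) + 2*(202 - 118 + 2*(-107))/(101 - 107) = ((-33 + 75) - 24) + 2*(202 - 118 - 214)/(-6) = (42 - 24) + 2*(-⅙)*(-130) = 18 + 130/3 = 184/3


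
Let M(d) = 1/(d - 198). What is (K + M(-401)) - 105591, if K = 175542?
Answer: 41900648/599 ≈ 69951.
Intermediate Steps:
M(d) = 1/(-198 + d)
(K + M(-401)) - 105591 = (175542 + 1/(-198 - 401)) - 105591 = (175542 + 1/(-599)) - 105591 = (175542 - 1/599) - 105591 = 105149657/599 - 105591 = 41900648/599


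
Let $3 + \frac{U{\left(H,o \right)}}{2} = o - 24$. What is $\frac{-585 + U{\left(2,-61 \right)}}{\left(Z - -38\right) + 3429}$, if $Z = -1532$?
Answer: $- \frac{761}{1935} \approx -0.39328$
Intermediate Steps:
$U{\left(H,o \right)} = -54 + 2 o$ ($U{\left(H,o \right)} = -6 + 2 \left(o - 24\right) = -6 + 2 \left(-24 + o\right) = -6 + \left(-48 + 2 o\right) = -54 + 2 o$)
$\frac{-585 + U{\left(2,-61 \right)}}{\left(Z - -38\right) + 3429} = \frac{-585 + \left(-54 + 2 \left(-61\right)\right)}{\left(-1532 - -38\right) + 3429} = \frac{-585 - 176}{\left(-1532 + 38\right) + 3429} = \frac{-585 - 176}{-1494 + 3429} = - \frac{761}{1935}$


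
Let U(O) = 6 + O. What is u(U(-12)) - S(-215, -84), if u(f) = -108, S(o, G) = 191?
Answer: -299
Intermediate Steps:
u(U(-12)) - S(-215, -84) = -108 - 1*191 = -108 - 191 = -299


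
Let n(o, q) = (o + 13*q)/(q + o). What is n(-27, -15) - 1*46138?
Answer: -322929/7 ≈ -46133.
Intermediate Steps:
n(o, q) = (o + 13*q)/(o + q)
n(-27, -15) - 1*46138 = (-27 + 13*(-15))/(-27 - 15) - 1*46138 = (-27 - 195)/(-42) - 46138 = -1/42*(-222) - 46138 = 37/7 - 46138 = -322929/7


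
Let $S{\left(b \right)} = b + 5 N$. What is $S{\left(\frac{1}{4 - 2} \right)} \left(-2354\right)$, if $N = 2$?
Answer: $-24717$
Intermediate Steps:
$S{\left(b \right)} = 10 + b$ ($S{\left(b \right)} = b + 5 \cdot 2 = b + 10 = 10 + b$)
$S{\left(\frac{1}{4 - 2} \right)} \left(-2354\right) = \left(10 + \frac{1}{4 - 2}\right) \left(-2354\right) = \left(10 + \frac{1}{2}\right) \left(-2354\right) = \frac{21}{2} \left(-2354\right) = -24717$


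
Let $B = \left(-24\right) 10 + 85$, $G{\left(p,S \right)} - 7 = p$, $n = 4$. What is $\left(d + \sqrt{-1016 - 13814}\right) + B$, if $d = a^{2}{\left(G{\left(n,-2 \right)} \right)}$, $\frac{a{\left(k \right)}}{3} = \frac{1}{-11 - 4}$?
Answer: $- \frac{3874}{25} + i \sqrt{14830} \approx -154.96 + 121.78 i$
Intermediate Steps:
$G{\left(p,S \right)} = 7 + p$
$a{\left(k \right)} = - \frac{1}{5}$ ($a{\left(k \right)} = \frac{3}{-11 - 4} = \frac{3}{-15} = 3 \left(- \frac{1}{15}\right) = - \frac{1}{5}$)
$d = \frac{1}{25}$ ($d = \left(- \frac{1}{5}\right)^{2} = \frac{1}{25} \approx 0.04$)
$B = -155$ ($B = -240 + 85 = -155$)
$\left(d + \sqrt{-1016 - 13814}\right) + B = \left(\frac{1}{25} + \sqrt{-1016 - 13814}\right) - 155 = \left(\frac{1}{25} + \sqrt{-14830}\right) - 155 = \left(\frac{1}{25} + i \sqrt{14830}\right) - 155 = - \frac{3874}{25} + i \sqrt{14830}$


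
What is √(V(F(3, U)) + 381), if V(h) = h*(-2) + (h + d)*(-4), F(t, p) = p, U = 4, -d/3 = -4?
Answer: √309 ≈ 17.578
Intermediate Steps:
d = 12 (d = -3*(-4) = 12)
V(h) = -48 - 6*h (V(h) = h*(-2) + (h + 12)*(-4) = -2*h + (12 + h)*(-4) = -2*h + (-48 - 4*h) = -48 - 6*h)
√(V(F(3, U)) + 381) = √((-48 - 6*4) + 381) = √((-48 - 24) + 381) = √(-72 + 381) = √309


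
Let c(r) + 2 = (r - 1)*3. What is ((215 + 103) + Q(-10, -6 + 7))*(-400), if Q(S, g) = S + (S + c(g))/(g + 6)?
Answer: -857600/7 ≈ -1.2251e+5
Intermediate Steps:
c(r) = -5 + 3*r (c(r) = -2 + (r - 1)*3 = -2 + (-1 + r)*3 = -2 + (-3 + 3*r) = -5 + 3*r)
Q(S, g) = S + (-5 + S + 3*g)/(6 + g) (Q(S, g) = S + (S + (-5 + 3*g))/(g + 6) = S + (-5 + S + 3*g)/(6 + g))
((215 + 103) + Q(-10, -6 + 7))*(-400) = ((215 + 103) + (-5 + 3*(-6 + 7) + 7*(-10) - 10*(-6 + 7))/(6 + (-6 + 7)))*(-400) = (318 + (-5 + 3*1 - 70 - 10*1)/(6 + 1))*(-400) = (318 + (-5 + 3 - 70 - 10)/7)*(-400) = (318 + (⅐)*(-82))*(-400) = (318 - 82/7)*(-400) = (2144/7)*(-400) = -857600/7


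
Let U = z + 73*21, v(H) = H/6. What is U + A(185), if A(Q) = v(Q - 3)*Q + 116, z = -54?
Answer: 21620/3 ≈ 7206.7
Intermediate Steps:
v(H) = H/6 (v(H) = H*(1/6) = H/6)
A(Q) = 116 + Q*(-1/2 + Q/6) (A(Q) = ((Q - 3)/6)*Q + 116 = ((-3 + Q)/6)*Q + 116 = (-1/2 + Q/6)*Q + 116 = Q*(-1/2 + Q/6) + 116 = 116 + Q*(-1/2 + Q/6))
U = 1479 (U = -54 + 73*21 = -54 + 1533 = 1479)
U + A(185) = 1479 + (116 + (1/6)*185*(-3 + 185)) = 1479 + (116 + (1/6)*185*182) = 1479 + (116 + 16835/3) = 1479 + 17183/3 = 21620/3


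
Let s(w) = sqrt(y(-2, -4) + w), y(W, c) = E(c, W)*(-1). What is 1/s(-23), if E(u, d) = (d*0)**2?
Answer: -I*sqrt(23)/23 ≈ -0.20851*I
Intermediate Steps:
E(u, d) = 0 (E(u, d) = 0**2 = 0)
y(W, c) = 0 (y(W, c) = 0*(-1) = 0)
s(w) = sqrt(w) (s(w) = sqrt(0 + w) = sqrt(w))
1/s(-23) = 1/(sqrt(-23)) = 1/(I*sqrt(23)) = -I*sqrt(23)/23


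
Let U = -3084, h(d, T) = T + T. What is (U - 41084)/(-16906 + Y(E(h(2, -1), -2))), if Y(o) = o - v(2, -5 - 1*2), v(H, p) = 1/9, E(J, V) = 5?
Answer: 198756/76055 ≈ 2.6133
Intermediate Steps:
h(d, T) = 2*T
v(H, p) = 1/9
Y(o) = -1/9 + o (Y(o) = o - 1*1/9 = o - 1/9 = -1/9 + o)
(U - 41084)/(-16906 + Y(E(h(2, -1), -2))) = (-3084 - 41084)/(-16906 + (-1/9 + 5)) = -44168/(-16906 + 44/9) = -44168/(-152110/9) = -44168*(-9/152110) = 198756/76055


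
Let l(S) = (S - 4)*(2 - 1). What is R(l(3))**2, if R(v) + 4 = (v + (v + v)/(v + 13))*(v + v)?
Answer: 25/9 ≈ 2.7778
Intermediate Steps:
l(S) = -4 + S (l(S) = (-4 + S)*1 = -4 + S)
R(v) = -4 + 2*v*(v + 2*v/(13 + v)) (R(v) = -4 + (v + (v + v)/(v + 13))*(v + v) = -4 + (v + (2*v)/(13 + v))*(2*v) = -4 + (v + 2*v/(13 + v))*(2*v) = -4 + 2*v*(v + 2*v/(13 + v)))
R(l(3))**2 = (2*(-26 + (-4 + 3)**3 - 2*(-4 + 3) + 15*(-4 + 3)**2)/(13 + (-4 + 3)))**2 = (2*(-26 + (-1)**3 - 2*(-1) + 15*(-1)**2)/(13 - 1))**2 = (2*(-26 - 1 + 2 + 15*1)/12)**2 = (2*(1/12)*(-26 - 1 + 2 + 15))**2 = (2*(1/12)*(-10))**2 = (-5/3)**2 = 25/9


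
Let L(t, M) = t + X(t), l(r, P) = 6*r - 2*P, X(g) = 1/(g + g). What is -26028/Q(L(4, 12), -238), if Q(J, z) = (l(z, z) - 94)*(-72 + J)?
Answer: -34704/94663 ≈ -0.36661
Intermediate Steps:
X(g) = 1/(2*g)
l(r, P) = -2*P + 6*r
L(t, M) = t + 1/(2*t)
Q(J, z) = (-94 + 4*z)*(-72 + J) (Q(J, z) = ((-2*z + 6*z) - 94)*(-72 + J) = (4*z - 94)*(-72 + J) = (-94 + 4*z)*(-72 + J))
-26028/Q(L(4, 12), -238) = -26028/(6768 - 288*(-238) - 94*(4 + (½)/4) + 4*(4 + (½)/4)*(-238)) = -26028/(6768 + 68544 - 94*(4 + (½)*(¼)) + 4*(4 + (½)*(¼))*(-238)) = -26028/(6768 + 68544 - 94*(4 + ⅛) + 4*(4 + ⅛)*(-238)) = -26028/(6768 + 68544 - 94*33/8 + 4*(33/8)*(-238)) = -26028/(6768 + 68544 - 1551/4 - 3927) = -26028/283989/4 = -26028*4/283989 = -34704/94663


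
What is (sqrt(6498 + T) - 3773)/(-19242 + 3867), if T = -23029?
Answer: 3773/15375 - I*sqrt(16531)/15375 ≈ 0.2454 - 0.0083625*I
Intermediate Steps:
(sqrt(6498 + T) - 3773)/(-19242 + 3867) = (sqrt(6498 - 23029) - 3773)/(-19242 + 3867) = (sqrt(-16531) - 3773)/(-15375) = (I*sqrt(16531) - 3773)*(-1/15375) = (-3773 + I*sqrt(16531))*(-1/15375) = 3773/15375 - I*sqrt(16531)/15375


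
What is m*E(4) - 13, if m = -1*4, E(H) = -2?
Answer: -5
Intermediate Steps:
m = -4
m*E(4) - 13 = -4*(-2) - 13 = 8 - 13 = -5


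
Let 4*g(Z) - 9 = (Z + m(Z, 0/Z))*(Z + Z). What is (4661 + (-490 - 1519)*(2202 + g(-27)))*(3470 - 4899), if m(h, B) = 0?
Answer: 29471454499/4 ≈ 7.3679e+9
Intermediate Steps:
g(Z) = 9/4 + Z**2/2 (g(Z) = 9/4 + ((Z + 0)*(Z + Z))/4 = 9/4 + (Z*(2*Z))/4 = 9/4 + (2*Z**2)/4 = 9/4 + Z**2/2)
(4661 + (-490 - 1519)*(2202 + g(-27)))*(3470 - 4899) = (4661 + (-490 - 1519)*(2202 + (9/4 + (1/2)*(-27)**2)))*(3470 - 4899) = (4661 - 2009*(2202 + (9/4 + (1/2)*729)))*(-1429) = (4661 - 2009*(2202 + (9/4 + 729/2)))*(-1429) = (4661 - 2009*(2202 + 1467/4))*(-1429) = (4661 - 2009*10275/4)*(-1429) = (4661 - 20642475/4)*(-1429) = -20623831/4*(-1429) = 29471454499/4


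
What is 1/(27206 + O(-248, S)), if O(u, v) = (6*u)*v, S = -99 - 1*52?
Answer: 1/251894 ≈ 3.9699e-6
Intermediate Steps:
S = -151 (S = -99 - 52 = -151)
O(u, v) = 6*u*v
1/(27206 + O(-248, S)) = 1/(27206 + 6*(-248)*(-151)) = 1/(27206 + 224688) = 1/251894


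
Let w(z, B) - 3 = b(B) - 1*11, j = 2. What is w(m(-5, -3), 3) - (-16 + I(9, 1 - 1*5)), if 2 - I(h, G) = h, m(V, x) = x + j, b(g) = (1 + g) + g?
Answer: 22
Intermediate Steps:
b(g) = 1 + 2*g
m(V, x) = 2 + x (m(V, x) = x + 2 = 2 + x)
w(z, B) = -7 + 2*B (w(z, B) = 3 + ((1 + 2*B) - 1*11) = 3 + ((1 + 2*B) - 11) = 3 + (-10 + 2*B) = -7 + 2*B)
I(h, G) = 2 - h
w(m(-5, -3), 3) - (-16 + I(9, 1 - 1*5)) = (-7 + 2*3) - (-16 + (2 - 1*9)) = (-7 + 6) - (-16 + (2 - 9)) = -1 - (-16 - 7) = -1 - 1*(-23) = -1 + 23 = 22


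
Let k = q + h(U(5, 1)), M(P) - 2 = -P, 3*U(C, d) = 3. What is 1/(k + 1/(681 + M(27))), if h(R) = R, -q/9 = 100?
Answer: -656/589743 ≈ -0.0011123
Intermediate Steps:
U(C, d) = 1 (U(C, d) = (1/3)*3 = 1)
M(P) = 2 - P
q = -900 (q = -9*100 = -900)
k = -899 (k = -900 + 1 = -899)
1/(k + 1/(681 + M(27))) = 1/(-899 + 1/(681 + (2 - 1*27))) = 1/(-899 + 1/(681 + (2 - 27))) = 1/(-899 + 1/(681 - 25)) = 1/(-899 + 1/656) = 1/(-589743/656) = -656/589743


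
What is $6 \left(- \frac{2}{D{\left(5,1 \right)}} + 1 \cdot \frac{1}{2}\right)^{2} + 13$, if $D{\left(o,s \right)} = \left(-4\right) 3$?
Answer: $\frac{47}{3} \approx 15.667$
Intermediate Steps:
$D{\left(o,s \right)} = -12$
$6 \left(- \frac{2}{D{\left(5,1 \right)}} + 1 \cdot \frac{1}{2}\right)^{2} + 13 = 6 \left(- \frac{2}{-12} + 1 \cdot \frac{1}{2}\right)^{2} + 13 = 6 \left(\left(-2\right) \left(- \frac{1}{12}\right) + 1 \cdot \frac{1}{2}\right)^{2} + 13 = 6 \left(\frac{1}{6} + \frac{1}{2}\right)^{2} + 13 = 6 \left(\frac{2}{3}\right)^{2} + 13 = 6 \cdot \frac{4}{9} + 13 = \frac{8}{3} + 13 = \frac{47}{3}$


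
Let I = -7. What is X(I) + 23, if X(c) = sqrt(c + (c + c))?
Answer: 23 + I*sqrt(21) ≈ 23.0 + 4.5826*I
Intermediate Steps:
X(c) = sqrt(3)*sqrt(c) (X(c) = sqrt(c + 2*c) = sqrt(3*c) = sqrt(3)*sqrt(c))
X(I) + 23 = sqrt(3)*sqrt(-7) + 23 = sqrt(3)*(I*sqrt(7)) + 23 = I*sqrt(21) + 23 = 23 + I*sqrt(21)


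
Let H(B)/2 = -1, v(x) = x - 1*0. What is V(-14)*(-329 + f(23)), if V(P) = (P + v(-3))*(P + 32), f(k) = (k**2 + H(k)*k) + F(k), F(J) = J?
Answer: -54162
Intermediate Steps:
v(x) = x (v(x) = x + 0 = x)
H(B) = -2 (H(B) = 2*(-1) = -2)
f(k) = k**2 - k (f(k) = (k**2 - 2*k) + k = k**2 - k)
V(P) = (-3 + P)*(32 + P) (V(P) = (P - 3)*(P + 32) = (-3 + P)*(32 + P))
V(-14)*(-329 + f(23)) = (-96 + (-14)**2 + 29*(-14))*(-329 + 23*(-1 + 23)) = (-96 + 196 - 406)*(-329 + 23*22) = -306*(-329 + 506) = -306*177 = -54162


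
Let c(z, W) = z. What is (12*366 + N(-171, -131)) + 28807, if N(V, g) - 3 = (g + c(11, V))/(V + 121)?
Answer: 166022/5 ≈ 33204.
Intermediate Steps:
N(V, g) = 3 + (11 + g)/(121 + V) (N(V, g) = 3 + (g + 11)/(V + 121) = 3 + (11 + g)/(121 + V))
(12*366 + N(-171, -131)) + 28807 = (12*366 + (374 - 131 + 3*(-171))/(121 - 171)) + 28807 = (4392 + (374 - 131 - 513)/(-50)) + 28807 = (4392 - 1/50*(-270)) + 28807 = (4392 + 27/5) + 28807 = 21987/5 + 28807 = 166022/5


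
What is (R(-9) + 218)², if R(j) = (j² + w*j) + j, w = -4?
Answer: 106276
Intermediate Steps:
R(j) = j² - 3*j (R(j) = (j² - 4*j) + j = j² - 3*j)
(R(-9) + 218)² = (-9*(-3 - 9) + 218)² = (-9*(-12) + 218)² = (108 + 218)² = 326² = 106276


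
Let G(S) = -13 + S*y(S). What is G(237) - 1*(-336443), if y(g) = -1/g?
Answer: 336429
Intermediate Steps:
G(S) = -14 (G(S) = -13 + S*(-1/S) = -13 - 1 = -14)
G(237) - 1*(-336443) = -14 - 1*(-336443) = -14 + 336443 = 336429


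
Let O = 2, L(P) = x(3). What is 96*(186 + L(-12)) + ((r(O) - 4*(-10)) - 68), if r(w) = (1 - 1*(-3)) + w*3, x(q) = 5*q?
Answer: 19278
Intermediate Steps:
L(P) = 15 (L(P) = 5*3 = 15)
r(w) = 4 + 3*w (r(w) = (1 + 3) + 3*w = 4 + 3*w)
96*(186 + L(-12)) + ((r(O) - 4*(-10)) - 68) = 96*(186 + 15) + (((4 + 3*2) - 4*(-10)) - 68) = 96*201 + (((4 + 6) + 40) - 68) = 19296 + ((10 + 40) - 68) = 19296 + (50 - 68) = 19296 - 18 = 19278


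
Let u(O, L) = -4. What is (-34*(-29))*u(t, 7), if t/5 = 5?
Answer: -3944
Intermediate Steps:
t = 25 (t = 5*5 = 25)
(-34*(-29))*u(t, 7) = -34*(-29)*(-4) = 986*(-4) = -3944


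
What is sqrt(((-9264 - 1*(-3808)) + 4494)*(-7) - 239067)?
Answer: I*sqrt(232333) ≈ 482.01*I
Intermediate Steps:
sqrt(((-9264 - 1*(-3808)) + 4494)*(-7) - 239067) = sqrt(((-9264 + 3808) + 4494)*(-7) - 239067) = sqrt((-5456 + 4494)*(-7) - 239067) = sqrt(-962*(-7) - 239067) = sqrt(6734 - 239067) = sqrt(-232333) = I*sqrt(232333)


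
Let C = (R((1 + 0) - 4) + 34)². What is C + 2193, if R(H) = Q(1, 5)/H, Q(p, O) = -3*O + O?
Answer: 32281/9 ≈ 3586.8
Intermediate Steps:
Q(p, O) = -2*O
R(H) = -10/H (R(H) = (-2*5)/H = -10/H)
C = 12544/9 (C = (-10/((1 + 0) - 4) + 34)² = (-10/(1 - 4) + 34)² = (-10/(-3) + 34)² = (-10*(-⅓) + 34)² = (10/3 + 34)² = (112/3)² = 12544/9 ≈ 1393.8)
C + 2193 = 12544/9 + 2193 = 32281/9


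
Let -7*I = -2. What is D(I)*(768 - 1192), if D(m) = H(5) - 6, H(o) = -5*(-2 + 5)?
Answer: 8904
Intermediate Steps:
H(o) = -15 (H(o) = -5*3 = -15)
I = 2/7 (I = -⅐*(-2) = 2/7 ≈ 0.28571)
D(m) = -21 (D(m) = -15 - 6 = -21)
D(I)*(768 - 1192) = -21*(768 - 1192) = -21*(-424) = 8904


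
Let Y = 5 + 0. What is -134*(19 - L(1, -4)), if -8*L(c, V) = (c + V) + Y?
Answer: -5159/2 ≈ -2579.5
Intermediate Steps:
Y = 5
L(c, V) = -5/8 - V/8 - c/8 (L(c, V) = -((c + V) + 5)/8 = -((V + c) + 5)/8 = -(5 + V + c)/8 = -5/8 - V/8 - c/8)
-134*(19 - L(1, -4)) = -134*(19 - (-5/8 - ⅛*(-4) - ⅛*1)) = -134*(19 - (-5/8 + ½ - ⅛)) = -134*(19 - 1*(-¼)) = -134*(19 + ¼) = -134*77/4 = -5159/2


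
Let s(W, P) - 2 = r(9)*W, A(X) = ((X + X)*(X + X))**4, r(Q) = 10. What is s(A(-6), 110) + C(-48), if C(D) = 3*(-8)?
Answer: 4299816938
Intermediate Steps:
C(D) = -24
A(X) = 256*X**8 (A(X) = ((2*X)*(2*X))**4 = (4*X**2)**4 = 256*X**8)
s(W, P) = 2 + 10*W
s(A(-6), 110) + C(-48) = (2 + 10*(256*(-6)**8)) - 24 = (2 + 10*(256*1679616)) - 24 = (2 + 10*429981696) - 24 = (2 + 4299816960) - 24 = 4299816962 - 24 = 4299816938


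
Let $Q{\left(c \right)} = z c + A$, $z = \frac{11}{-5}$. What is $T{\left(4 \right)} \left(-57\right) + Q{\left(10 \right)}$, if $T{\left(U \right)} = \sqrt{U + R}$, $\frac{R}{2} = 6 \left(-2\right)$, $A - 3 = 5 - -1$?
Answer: $-13 - 114 i \sqrt{5} \approx -13.0 - 254.91 i$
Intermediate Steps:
$A = 9$ ($A = 3 + \left(5 - -1\right) = 3 + \left(5 + 1\right) = 3 + 6 = 9$)
$z = - \frac{11}{5}$ ($z = 11 \left(- \frac{1}{5}\right) = - \frac{11}{5} \approx -2.2$)
$Q{\left(c \right)} = 9 - \frac{11 c}{5}$ ($Q{\left(c \right)} = - \frac{11 c}{5} + 9 = 9 - \frac{11 c}{5}$)
$R = -24$ ($R = 2 \cdot 6 \left(-2\right) = 2 \left(-12\right) = -24$)
$T{\left(U \right)} = \sqrt{-24 + U}$ ($T{\left(U \right)} = \sqrt{U - 24} = \sqrt{-24 + U}$)
$T{\left(4 \right)} \left(-57\right) + Q{\left(10 \right)} = \sqrt{-24 + 4} \left(-57\right) + \left(9 - 22\right) = \sqrt{-20} \left(-57\right) + \left(9 - 22\right) = 2 i \sqrt{5} \left(-57\right) - 13 = - 114 i \sqrt{5} - 13 = -13 - 114 i \sqrt{5}$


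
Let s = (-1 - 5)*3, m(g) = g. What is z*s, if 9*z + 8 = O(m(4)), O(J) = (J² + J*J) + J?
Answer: -56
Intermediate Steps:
s = -18 (s = -6*3 = -18)
O(J) = J + 2*J² (O(J) = (J² + J²) + J = 2*J² + J = J + 2*J²)
z = 28/9 (z = -8/9 + (4*(1 + 2*4))/9 = -8/9 + (4*(1 + 8))/9 = -8/9 + (4*9)/9 = -8/9 + (⅑)*36 = -8/9 + 4 = 28/9 ≈ 3.1111)
z*s = (28/9)*(-18) = -56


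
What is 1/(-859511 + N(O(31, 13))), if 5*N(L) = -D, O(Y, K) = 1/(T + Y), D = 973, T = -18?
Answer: -5/4298528 ≈ -1.1632e-6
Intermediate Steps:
O(Y, K) = 1/(-18 + Y)
N(L) = -973/5 (N(L) = (-1*973)/5 = (1/5)*(-973) = -973/5)
1/(-859511 + N(O(31, 13))) = 1/(-859511 - 973/5) = 1/(-4298528/5) = -5/4298528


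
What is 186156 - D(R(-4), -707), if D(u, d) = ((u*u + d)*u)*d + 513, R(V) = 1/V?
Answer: 19878029/64 ≈ 3.1059e+5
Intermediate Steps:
D(u, d) = 513 + d*u*(d + u²) (D(u, d) = ((u² + d)*u)*d + 513 = ((d + u²)*u)*d + 513 = (u*(d + u²))*d + 513 = d*u*(d + u²) + 513 = 513 + d*u*(d + u²))
186156 - D(R(-4), -707) = 186156 - (513 - 707*(1/(-4))³ + (-707)²/(-4)) = 186156 - (513 - 707*(-¼)³ - ¼*499849) = 186156 - (513 - 707*(-1/64) - 499849/4) = 186156 - (513 + 707/64 - 499849/4) = 186156 - 1*(-7964045/64) = 186156 + 7964045/64 = 19878029/64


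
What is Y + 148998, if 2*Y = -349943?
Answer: -51947/2 ≈ -25974.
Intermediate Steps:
Y = -349943/2 (Y = (½)*(-349943) = -349943/2 ≈ -1.7497e+5)
Y + 148998 = -349943/2 + 148998 = -51947/2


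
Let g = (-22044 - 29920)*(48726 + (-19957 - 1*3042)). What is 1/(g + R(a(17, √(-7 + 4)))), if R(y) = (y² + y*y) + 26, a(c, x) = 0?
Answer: -1/1336877802 ≈ -7.4801e-10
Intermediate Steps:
g = -1336877828 (g = -51964*(48726 + (-19957 - 3042)) = -51964*(48726 - 22999) = -51964*25727 = -1336877828)
R(y) = 26 + 2*y² (R(y) = (y² + y²) + 26 = 2*y² + 26 = 26 + 2*y²)
1/(g + R(a(17, √(-7 + 4)))) = 1/(-1336877828 + (26 + 2*0²)) = 1/(-1336877828 + (26 + 2*0)) = 1/(-1336877828 + (26 + 0)) = 1/(-1336877828 + 26) = 1/(-1336877802) = -1/1336877802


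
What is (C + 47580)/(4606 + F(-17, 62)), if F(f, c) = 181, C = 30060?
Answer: 77640/4787 ≈ 16.219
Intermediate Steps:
(C + 47580)/(4606 + F(-17, 62)) = (30060 + 47580)/(4606 + 181) = 77640/4787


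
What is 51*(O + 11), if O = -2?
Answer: 459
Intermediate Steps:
51*(O + 11) = 51*(-2 + 11) = 51*9 = 459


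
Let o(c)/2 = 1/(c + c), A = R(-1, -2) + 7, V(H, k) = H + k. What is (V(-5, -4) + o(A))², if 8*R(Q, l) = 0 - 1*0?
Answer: 3844/49 ≈ 78.449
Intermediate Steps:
R(Q, l) = 0 (R(Q, l) = (0 - 1*0)/8 = (0 + 0)/8 = (⅛)*0 = 0)
A = 7 (A = 0 + 7 = 7)
o(c) = 1/c (o(c) = 2/(c + c) = 2/((2*c)) = 2*(1/(2*c)) = 1/c)
(V(-5, -4) + o(A))² = ((-5 - 4) + 1/7)² = (-9 + ⅐)² = (-62/7)² = 3844/49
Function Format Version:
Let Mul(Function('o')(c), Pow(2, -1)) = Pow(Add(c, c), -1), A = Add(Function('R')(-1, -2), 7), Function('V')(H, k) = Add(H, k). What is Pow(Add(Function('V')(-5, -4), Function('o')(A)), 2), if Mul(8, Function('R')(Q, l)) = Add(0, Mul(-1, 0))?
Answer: Rational(3844, 49) ≈ 78.449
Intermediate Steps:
Function('R')(Q, l) = 0 (Function('R')(Q, l) = Mul(Rational(1, 8), Add(0, Mul(-1, 0))) = Mul(Rational(1, 8), Add(0, 0)) = Mul(Rational(1, 8), 0) = 0)
A = 7 (A = Add(0, 7) = 7)
Function('o')(c) = Pow(c, -1) (Function('o')(c) = Mul(2, Pow(Add(c, c), -1)) = Mul(2, Pow(Mul(2, c), -1)) = Mul(2, Mul(Rational(1, 2), Pow(c, -1))) = Pow(c, -1))
Pow(Add(Function('V')(-5, -4), Function('o')(A)), 2) = Pow(Add(Add(-5, -4), Pow(7, -1)), 2) = Pow(Add(-9, Rational(1, 7)), 2) = Pow(Rational(-62, 7), 2) = Rational(3844, 49)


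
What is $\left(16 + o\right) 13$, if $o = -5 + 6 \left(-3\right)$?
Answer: $-91$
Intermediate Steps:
$o = -23$ ($o = -5 - 18 = -23$)
$\left(16 + o\right) 13 = \left(16 - 23\right) 13 = \left(-7\right) 13 = -91$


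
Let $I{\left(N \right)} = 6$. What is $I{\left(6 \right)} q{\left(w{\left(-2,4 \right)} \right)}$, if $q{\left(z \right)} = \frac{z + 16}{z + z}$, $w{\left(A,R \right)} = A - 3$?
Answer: $- \frac{33}{5} \approx -6.6$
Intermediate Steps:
$w{\left(A,R \right)} = -3 + A$
$q{\left(z \right)} = \frac{16 + z}{2 z}$
$I{\left(6 \right)} q{\left(w{\left(-2,4 \right)} \right)} = 6 \frac{16 - 5}{2 \left(-3 - 2\right)} = 6 \frac{16 - 5}{2 \left(-5\right)} = 6 \cdot \frac{1}{2} \left(- \frac{1}{5}\right) 11 = 6 \left(- \frac{11}{10}\right) = - \frac{33}{5}$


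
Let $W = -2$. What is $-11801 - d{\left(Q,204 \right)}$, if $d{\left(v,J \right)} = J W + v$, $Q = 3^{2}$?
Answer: $-11402$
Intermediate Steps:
$Q = 9$
$d{\left(v,J \right)} = v - 2 J$ ($d{\left(v,J \right)} = J \left(-2\right) + v = - 2 J + v = v - 2 J$)
$-11801 - d{\left(Q,204 \right)} = -11801 - \left(9 - 408\right) = -11801 - -399 = -11801 + 399 = -11402$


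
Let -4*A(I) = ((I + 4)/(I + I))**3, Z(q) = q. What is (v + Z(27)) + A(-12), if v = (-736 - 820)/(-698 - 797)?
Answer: 4525973/161460 ≈ 28.032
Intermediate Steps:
v = 1556/1495 (v = -1556/(-1495) = -1556*(-1/1495) = 1556/1495 ≈ 1.0408)
A(I) = -(4 + I)**3/(32*I**3) (A(I) = -(I + 4)**3/(I + I)**3/4 = -(4 + I)**3/(8*I**3)/4 = -(4 + I)**3/(32*I**3))
(v + Z(27)) + A(-12) = (1556/1495 + 27) - 1/32*(4 - 12)**3/(-12)**3 = 41921/1495 - 1/32*(-1/1728)*(-8)**3 = 41921/1495 - 1/32*(-1/1728)*(-512) = 41921/1495 - 1/108 = 4525973/161460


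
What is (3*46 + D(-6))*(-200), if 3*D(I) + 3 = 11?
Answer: -84400/3 ≈ -28133.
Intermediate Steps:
D(I) = 8/3 (D(I) = -1 + (⅓)*11 = -1 + 11/3 = 8/3)
(3*46 + D(-6))*(-200) = (3*46 + 8/3)*(-200) = (138 + 8/3)*(-200) = (422/3)*(-200) = -84400/3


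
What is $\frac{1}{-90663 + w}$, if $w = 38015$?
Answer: $- \frac{1}{52648} \approx -1.8994 \cdot 10^{-5}$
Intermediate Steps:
$\frac{1}{-90663 + w} = \frac{1}{-90663 + 38015} = \frac{1}{-52648} = - \frac{1}{52648}$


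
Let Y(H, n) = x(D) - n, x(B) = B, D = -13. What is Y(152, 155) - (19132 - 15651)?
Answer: -3649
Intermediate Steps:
Y(H, n) = -13 - n
Y(152, 155) - (19132 - 15651) = (-13 - 1*155) - (19132 - 15651) = (-13 - 155) - 1*3481 = -168 - 3481 = -3649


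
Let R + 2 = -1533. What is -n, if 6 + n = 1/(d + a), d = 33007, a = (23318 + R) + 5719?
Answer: 363053/60509 ≈ 6.0000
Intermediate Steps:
R = -1535 (R = -2 - 1533 = -1535)
a = 27502 (a = (23318 - 1535) + 5719 = 21783 + 5719 = 27502)
n = -363053/60509 (n = -6 + 1/(33007 + 27502) = -6 + 1/60509 = -363053/60509 ≈ -6.0000)
-n = -1*(-363053/60509) = 363053/60509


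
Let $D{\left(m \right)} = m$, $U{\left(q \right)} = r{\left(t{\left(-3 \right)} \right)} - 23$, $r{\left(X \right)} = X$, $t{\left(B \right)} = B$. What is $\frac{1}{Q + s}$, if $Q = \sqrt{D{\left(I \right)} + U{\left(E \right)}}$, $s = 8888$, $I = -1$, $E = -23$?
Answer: $\frac{8888}{78996571} - \frac{3 i \sqrt{3}}{78996571} \approx 0.00011251 - 6.5777 \cdot 10^{-8} i$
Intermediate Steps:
$U{\left(q \right)} = -26$ ($U{\left(q \right)} = -3 - 23 = -26$)
$Q = 3 i \sqrt{3}$ ($Q = \sqrt{-1 - 26} = \sqrt{-27} = 3 i \sqrt{3} \approx 5.1962 i$)
$\frac{1}{Q + s} = \frac{1}{3 i \sqrt{3} + 8888} = \frac{1}{8888 + 3 i \sqrt{3}}$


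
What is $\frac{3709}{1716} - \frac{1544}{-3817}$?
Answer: $\frac{1527887}{595452} \approx 2.5659$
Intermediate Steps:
$\frac{3709}{1716} - \frac{1544}{-3817} = 3709 \cdot \frac{1}{1716} - - \frac{1544}{3817} = \frac{3709}{1716} + \frac{1544}{3817} = \frac{1527887}{595452}$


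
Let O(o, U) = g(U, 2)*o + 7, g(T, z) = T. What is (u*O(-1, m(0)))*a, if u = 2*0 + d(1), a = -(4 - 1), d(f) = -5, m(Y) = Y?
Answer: 105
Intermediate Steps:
a = -3 (a = -1*3 = -3)
u = -5 (u = 2*0 - 5 = 0 - 5 = -5)
O(o, U) = 7 + U*o (O(o, U) = U*o + 7 = 7 + U*o)
(u*O(-1, m(0)))*a = -5*(7 + 0*(-1))*(-3) = -5*(7 + 0)*(-3) = -5*7*(-3) = -35*(-3) = 105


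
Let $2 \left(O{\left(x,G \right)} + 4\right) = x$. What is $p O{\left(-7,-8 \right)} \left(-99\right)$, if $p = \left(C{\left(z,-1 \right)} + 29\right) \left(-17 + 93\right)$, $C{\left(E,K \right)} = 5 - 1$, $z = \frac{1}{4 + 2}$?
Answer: $1862190$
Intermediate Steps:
$z = \frac{1}{6} \approx 0.16667$
$C{\left(E,K \right)} = 4$
$O{\left(x,G \right)} = -4 + \frac{x}{2}$
$p = 2508$ ($p = \left(4 + 29\right) \left(-17 + 93\right) = 33 \cdot 76 = 2508$)
$p O{\left(-7,-8 \right)} \left(-99\right) = 2508 \left(-4 + \frac{1}{2} \left(-7\right)\right) \left(-99\right) = 2508 \left(-4 - \frac{7}{2}\right) \left(-99\right) = 2508 \left(- \frac{15}{2}\right) \left(-99\right) = \left(-18810\right) \left(-99\right) = 1862190$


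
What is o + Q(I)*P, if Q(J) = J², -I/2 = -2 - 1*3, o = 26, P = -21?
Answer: -2074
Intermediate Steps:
I = 10 (I = -2*(-2 - 1*3) = -2*(-2 - 3) = -2*(-5) = 10)
o + Q(I)*P = 26 + 10²*(-21) = 26 + 100*(-21) = 26 - 2100 = -2074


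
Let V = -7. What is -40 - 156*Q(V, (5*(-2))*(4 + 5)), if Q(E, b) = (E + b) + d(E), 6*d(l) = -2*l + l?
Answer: 14910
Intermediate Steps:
d(l) = -l/6 (d(l) = (-2*l + l)/6 = (-l)/6 = -l/6)
Q(E, b) = b + 5*E/6 (Q(E, b) = (E + b) - E/6 = b + 5*E/6)
-40 - 156*Q(V, (5*(-2))*(4 + 5)) = -40 - 156*((5*(-2))*(4 + 5) + (5/6)*(-7)) = -40 - 156*(-10*9 - 35/6) = -40 - 156*(-90 - 35/6) = -40 - 156*(-575/6) = -40 + 14950 = 14910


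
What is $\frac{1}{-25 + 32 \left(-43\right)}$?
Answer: $- \frac{1}{1401} \approx -0.00071378$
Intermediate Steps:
$\frac{1}{-25 + 32 \left(-43\right)} = \frac{1}{-25 - 1376} = \frac{1}{-1401} = - \frac{1}{1401}$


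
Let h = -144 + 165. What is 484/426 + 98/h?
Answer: 412/71 ≈ 5.8028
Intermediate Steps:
h = 21
484/426 + 98/h = 484/426 + 98/21 = 484*(1/426) + 98*(1/21) = 242/213 + 14/3 = 412/71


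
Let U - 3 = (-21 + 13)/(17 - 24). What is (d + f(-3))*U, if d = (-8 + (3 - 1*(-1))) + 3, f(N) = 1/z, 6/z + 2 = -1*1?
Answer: -87/14 ≈ -6.2143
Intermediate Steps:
U = 29/7 (U = 3 + (-21 + 13)/(17 - 24) = 3 - 8/(-7) = 3 - 8*(-⅐) = 3 + 8/7 = 29/7 ≈ 4.1429)
z = -2 (z = 6/(-2 - 1*1) = 6/(-2 - 1) = 6/(-3) = 6*(-⅓) = -2)
f(N) = -½ (f(N) = 1/(-2) = -½)
d = -1 (d = (-8 + (3 + 1)) + 3 = (-8 + 4) + 3 = -4 + 3 = -1)
(d + f(-3))*U = (-1 - ½)*(29/7) = -3/2*29/7 = -87/14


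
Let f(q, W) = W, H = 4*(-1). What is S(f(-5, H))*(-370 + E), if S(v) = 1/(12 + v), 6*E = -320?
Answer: -635/12 ≈ -52.917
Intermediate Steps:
H = -4
E = -160/3 (E = (⅙)*(-320) = -160/3 ≈ -53.333)
S(f(-5, H))*(-370 + E) = (-370 - 160/3)/(12 - 4) = -1270/3/8 = (⅛)*(-1270/3) = -635/12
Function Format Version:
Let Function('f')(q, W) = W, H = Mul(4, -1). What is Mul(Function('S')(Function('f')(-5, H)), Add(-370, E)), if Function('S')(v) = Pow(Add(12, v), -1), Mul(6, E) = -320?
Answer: Rational(-635, 12) ≈ -52.917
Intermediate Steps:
H = -4
E = Rational(-160, 3) (E = Mul(Rational(1, 6), -320) = Rational(-160, 3) ≈ -53.333)
Mul(Function('S')(Function('f')(-5, H)), Add(-370, E)) = Mul(Pow(Add(12, -4), -1), Add(-370, Rational(-160, 3))) = Mul(Pow(8, -1), Rational(-1270, 3)) = Mul(Rational(1, 8), Rational(-1270, 3)) = Rational(-635, 12)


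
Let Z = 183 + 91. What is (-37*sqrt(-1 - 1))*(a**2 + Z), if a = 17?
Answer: -20831*I*sqrt(2) ≈ -29459.0*I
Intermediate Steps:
Z = 274
(-37*sqrt(-1 - 1))*(a**2 + Z) = (-37*sqrt(-1 - 1))*(17**2 + 274) = (-37*I*sqrt(2))*(289 + 274) = -37*I*sqrt(2)*563 = -20831*I*sqrt(2)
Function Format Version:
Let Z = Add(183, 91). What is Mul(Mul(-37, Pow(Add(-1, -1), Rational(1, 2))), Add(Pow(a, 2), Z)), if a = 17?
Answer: Mul(-20831, I, Pow(2, Rational(1, 2))) ≈ Mul(-29459., I)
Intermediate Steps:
Z = 274
Mul(Mul(-37, Pow(Add(-1, -1), Rational(1, 2))), Add(Pow(a, 2), Z)) = Mul(Mul(-37, Pow(Add(-1, -1), Rational(1, 2))), Add(Pow(17, 2), 274)) = Mul(Mul(-37, Pow(-2, Rational(1, 2))), Add(289, 274)) = Mul(Mul(-37, Mul(I, Pow(2, Rational(1, 2)))), 563) = Mul(Mul(-37, I, Pow(2, Rational(1, 2))), 563) = Mul(-20831, I, Pow(2, Rational(1, 2)))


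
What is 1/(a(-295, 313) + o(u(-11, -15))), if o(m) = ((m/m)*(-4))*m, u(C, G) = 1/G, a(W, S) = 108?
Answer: 15/1624 ≈ 0.0092365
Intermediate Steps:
o(m) = -4*m (o(m) = (1*(-4))*m = -4*m)
1/(a(-295, 313) + o(u(-11, -15))) = 1/(108 - 4/(-15)) = 1/(108 - 4*(-1/15)) = 1/(108 + 4/15) = 1/(1624/15) = 15/1624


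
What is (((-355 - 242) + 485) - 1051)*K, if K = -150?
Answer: 174450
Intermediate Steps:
(((-355 - 242) + 485) - 1051)*K = (((-355 - 242) + 485) - 1051)*(-150) = ((-597 + 485) - 1051)*(-150) = (-112 - 1051)*(-150) = -1163*(-150) = 174450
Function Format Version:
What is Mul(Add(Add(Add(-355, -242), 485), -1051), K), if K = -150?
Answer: 174450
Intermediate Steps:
Mul(Add(Add(Add(-355, -242), 485), -1051), K) = Mul(Add(Add(Add(-355, -242), 485), -1051), -150) = Mul(Add(Add(-597, 485), -1051), -150) = Mul(Add(-112, -1051), -150) = Mul(-1163, -150) = 174450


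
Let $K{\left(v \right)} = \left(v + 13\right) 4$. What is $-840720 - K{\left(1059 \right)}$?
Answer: $-845008$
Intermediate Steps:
$K{\left(v \right)} = 52 + 4 v$ ($K{\left(v \right)} = \left(13 + v\right) 4 = 52 + 4 v$)
$-840720 - K{\left(1059 \right)} = -840720 - \left(52 + 4 \cdot 1059\right) = -840720 - \left(52 + 4236\right) = -840720 - 4288 = -845008$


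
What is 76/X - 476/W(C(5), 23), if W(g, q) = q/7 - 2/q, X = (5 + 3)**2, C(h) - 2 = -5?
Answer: -1216391/8240 ≈ -147.62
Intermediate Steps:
C(h) = -3 (C(h) = 2 - 5 = -3)
X = 64 (X = 8**2 = 64)
W(g, q) = -2/q + q/7 (W(g, q) = q*(1/7) - 2/q = q/7 - 2/q = -2/q + q/7)
76/X - 476/W(C(5), 23) = 76/64 - 476/(-2/23 + (1/7)*23) = 76*(1/64) - 476/(-2*1/23 + 23/7) = 19/16 - 476/(-2/23 + 23/7) = 19/16 - 476/515/161 = 19/16 - 476*161/515 = 19/16 - 76636/515 = -1216391/8240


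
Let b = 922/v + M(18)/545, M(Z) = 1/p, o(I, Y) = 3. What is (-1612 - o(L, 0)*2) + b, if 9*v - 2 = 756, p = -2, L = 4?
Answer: -663889949/413110 ≈ -1607.1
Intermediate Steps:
v = 758/9 (v = 2/9 + (⅑)*756 = 2/9 + 84 = 758/9 ≈ 84.222)
M(Z) = -½ (M(Z) = 1/(-2) = -½)
b = 4522031/413110 (b = 922/(758/9) - ½/545 = 922*(9/758) - ½*1/545 = 4149/379 - 1/1090 = 4522031/413110 ≈ 10.946)
(-1612 - o(L, 0)*2) + b = (-1612 - 1*3*2) + 4522031/413110 = (-1612 - 3*2) + 4522031/413110 = (-1612 - 6) + 4522031/413110 = -1618 + 4522031/413110 = -663889949/413110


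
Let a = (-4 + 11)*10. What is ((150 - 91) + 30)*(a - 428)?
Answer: -31862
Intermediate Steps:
a = 70 (a = 7*10 = 70)
((150 - 91) + 30)*(a - 428) = ((150 - 91) + 30)*(70 - 428) = (59 + 30)*(-358) = 89*(-358) = -31862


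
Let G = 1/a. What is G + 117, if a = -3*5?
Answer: 1754/15 ≈ 116.93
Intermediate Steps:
a = -15
G = -1/15 (G = 1/(-15) = -1/15 ≈ -0.066667)
G + 117 = -1/15 + 117 = 1754/15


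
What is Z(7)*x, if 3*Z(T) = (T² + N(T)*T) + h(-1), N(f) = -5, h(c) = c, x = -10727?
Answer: -139451/3 ≈ -46484.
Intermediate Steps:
Z(T) = -⅓ - 5*T/3 + T²/3 (Z(T) = ((T² - 5*T) - 1)/3 = (-1 + T² - 5*T)/3 = -⅓ - 5*T/3 + T²/3)
Z(7)*x = (-⅓ - 5/3*7 + (⅓)*7²)*(-10727) = (-⅓ - 35/3 + (⅓)*49)*(-10727) = (-⅓ - 35/3 + 49/3)*(-10727) = (13/3)*(-10727) = -139451/3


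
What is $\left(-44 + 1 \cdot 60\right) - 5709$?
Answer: $-5693$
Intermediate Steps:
$\left(-44 + 1 \cdot 60\right) - 5709 = \left(-44 + 60\right) - 5709 = 16 - 5709 = -5693$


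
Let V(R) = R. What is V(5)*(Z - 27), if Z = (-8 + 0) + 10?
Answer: -125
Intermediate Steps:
Z = 2 (Z = -8 + 10 = 2)
V(5)*(Z - 27) = 5*(2 - 27) = 5*(-25) = -125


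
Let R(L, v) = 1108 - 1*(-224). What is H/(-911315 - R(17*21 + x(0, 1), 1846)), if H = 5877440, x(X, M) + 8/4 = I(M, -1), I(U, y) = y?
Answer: -5877440/912647 ≈ -6.4400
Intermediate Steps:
x(X, M) = -3 (x(X, M) = -2 - 1 = -3)
R(L, v) = 1332 (R(L, v) = 1108 + 224 = 1332)
H/(-911315 - R(17*21 + x(0, 1), 1846)) = 5877440/(-911315 - 1*1332) = 5877440/(-911315 - 1332) = 5877440/(-912647) = 5877440*(-1/912647) = -5877440/912647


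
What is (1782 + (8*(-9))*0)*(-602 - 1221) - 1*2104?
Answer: -3250690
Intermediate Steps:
(1782 + (8*(-9))*0)*(-602 - 1221) - 1*2104 = (1782 - 72*0)*(-1823) - 2104 = (1782 + 0)*(-1823) - 2104 = 1782*(-1823) - 2104 = -3248586 - 2104 = -3250690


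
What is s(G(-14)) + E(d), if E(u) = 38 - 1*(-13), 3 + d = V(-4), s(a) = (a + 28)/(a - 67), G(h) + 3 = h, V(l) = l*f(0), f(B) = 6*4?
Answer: 4273/84 ≈ 50.869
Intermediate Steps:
f(B) = 24
V(l) = 24*l (V(l) = l*24 = 24*l)
G(h) = -3 + h
s(a) = (28 + a)/(-67 + a)
d = -99 (d = -3 + 24*(-4) = -3 - 96 = -99)
E(u) = 51 (E(u) = 38 + 13 = 51)
s(G(-14)) + E(d) = (28 + (-3 - 14))/(-67 + (-3 - 14)) + 51 = (28 - 17)/(-67 - 17) + 51 = 11/(-84) + 51 = -1/84*11 + 51 = -11/84 + 51 = 4273/84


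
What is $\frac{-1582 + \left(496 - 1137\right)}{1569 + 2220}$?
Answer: $- \frac{247}{421} \approx -0.5867$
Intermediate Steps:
$\frac{-1582 + \left(496 - 1137\right)}{1569 + 2220} = \frac{-1582 + \left(496 - 1137\right)}{3789} = \left(-1582 - 641\right) \frac{1}{3789} = \left(-2223\right) \frac{1}{3789} = - \frac{247}{421}$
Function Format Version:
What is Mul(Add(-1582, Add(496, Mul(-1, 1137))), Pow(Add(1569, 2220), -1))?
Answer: Rational(-247, 421) ≈ -0.58670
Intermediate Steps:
Mul(Add(-1582, Add(496, Mul(-1, 1137))), Pow(Add(1569, 2220), -1)) = Mul(Add(-1582, Add(496, -1137)), Pow(3789, -1)) = Mul(Add(-1582, -641), Rational(1, 3789)) = Mul(-2223, Rational(1, 3789)) = Rational(-247, 421)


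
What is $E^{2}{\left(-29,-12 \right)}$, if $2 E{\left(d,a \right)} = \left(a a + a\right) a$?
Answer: $627264$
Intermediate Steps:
$E{\left(d,a \right)} = \frac{a \left(a + a^{2}\right)}{2}$ ($E{\left(d,a \right)} = \frac{\left(a a + a\right) a}{2} = \frac{\left(a^{2} + a\right) a}{2} = \frac{\left(a + a^{2}\right) a}{2} = \frac{a \left(a + a^{2}\right)}{2}$)
$E^{2}{\left(-29,-12 \right)} = \left(\frac{\left(-12\right)^{2} \left(1 - 12\right)}{2}\right)^{2} = \left(\frac{1}{2} \cdot 144 \left(-11\right)\right)^{2} = \left(-792\right)^{2} = 627264$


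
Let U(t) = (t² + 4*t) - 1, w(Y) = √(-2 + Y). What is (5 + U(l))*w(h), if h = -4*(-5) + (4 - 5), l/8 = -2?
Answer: 196*√17 ≈ 808.13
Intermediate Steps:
l = -16 (l = 8*(-2) = -16)
h = 19 (h = 20 - 1 = 19)
U(t) = -1 + t² + 4*t
(5 + U(l))*w(h) = (5 + (-1 + (-16)² + 4*(-16)))*√(-2 + 19) = (5 + (-1 + 256 - 64))*√17 = (5 + 191)*√17 = 196*√17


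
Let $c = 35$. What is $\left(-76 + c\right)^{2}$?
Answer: $1681$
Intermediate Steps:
$\left(-76 + c\right)^{2} = \left(-76 + 35\right)^{2} = \left(-41\right)^{2} = 1681$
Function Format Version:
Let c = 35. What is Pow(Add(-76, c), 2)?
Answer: 1681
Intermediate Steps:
Pow(Add(-76, c), 2) = Pow(Add(-76, 35), 2) = Pow(-41, 2) = 1681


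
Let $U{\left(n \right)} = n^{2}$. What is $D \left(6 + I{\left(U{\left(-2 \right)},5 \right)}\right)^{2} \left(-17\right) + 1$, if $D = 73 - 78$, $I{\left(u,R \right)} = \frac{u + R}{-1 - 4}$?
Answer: $\frac{7502}{5} \approx 1500.4$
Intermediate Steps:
$I{\left(u,R \right)} = - \frac{R}{5} - \frac{u}{5}$ ($I{\left(u,R \right)} = \frac{R + u}{-5} = \left(R + u\right) \left(- \frac{1}{5}\right) = - \frac{R}{5} - \frac{u}{5}$)
$D = -5$
$D \left(6 + I{\left(U{\left(-2 \right)},5 \right)}\right)^{2} \left(-17\right) + 1 = - 5 \left(6 - \left(1 + \frac{\left(-2\right)^{2}}{5}\right)\right)^{2} \left(-17\right) + 1 = - 5 \left(6 - \frac{9}{5}\right)^{2} \left(-17\right) + 1 = - 5 \left(\frac{21}{5}\right)^{2} \left(-17\right) + 1 = - 5 \cdot \frac{441}{25} \left(-17\right) + 1 = \left(-5\right) \left(- \frac{7497}{25}\right) + 1 = \frac{7497}{5} + 1 = \frac{7502}{5}$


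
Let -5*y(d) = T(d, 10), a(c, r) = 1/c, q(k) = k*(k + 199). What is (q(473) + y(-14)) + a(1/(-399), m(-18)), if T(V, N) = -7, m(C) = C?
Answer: 1587292/5 ≈ 3.1746e+5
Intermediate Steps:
q(k) = k*(199 + k)
y(d) = 7/5 (y(d) = -⅕*(-7) = 7/5)
(q(473) + y(-14)) + a(1/(-399), m(-18)) = (473*(199 + 473) + 7/5) + 1/(1/(-399)) = (473*672 + 7/5) + 1/(-1/399) = (317856 + 7/5) - 399 = 1589287/5 - 399 = 1587292/5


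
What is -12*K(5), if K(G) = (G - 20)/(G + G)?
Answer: 18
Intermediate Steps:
K(G) = (-20 + G)/(2*G) (K(G) = (-20 + G)/((2*G)) = (-20 + G)*(1/(2*G)) = (-20 + G)/(2*G))
-12*K(5) = -6*(-20 + 5)/5 = -6*(-15)/5 = -12*(-3/2) = 18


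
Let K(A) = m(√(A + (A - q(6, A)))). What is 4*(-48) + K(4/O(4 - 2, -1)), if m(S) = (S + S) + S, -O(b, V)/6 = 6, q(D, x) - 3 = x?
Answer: -192 + 2*I*√7 ≈ -192.0 + 5.2915*I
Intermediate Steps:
q(D, x) = 3 + x
O(b, V) = -36 (O(b, V) = -6*6 = -36)
m(S) = 3*S (m(S) = 2*S + S = 3*S)
K(A) = 3*√(-3 + A) (K(A) = 3*√(A + (A - (3 + A))) = 3*√(A + (A + (-3 - A))) = 3*√(A - 3) = 3*√(-3 + A))
4*(-48) + K(4/O(4 - 2, -1)) = 4*(-48) + 3*√(-3 + 4/(-36)) = -192 + 3*√(-3 + 4*(-1/36)) = -192 + 3*√(-3 - ⅑) = -192 + 3*√(-28/9) = -192 + 3*(2*I*√7/3) = -192 + 2*I*√7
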